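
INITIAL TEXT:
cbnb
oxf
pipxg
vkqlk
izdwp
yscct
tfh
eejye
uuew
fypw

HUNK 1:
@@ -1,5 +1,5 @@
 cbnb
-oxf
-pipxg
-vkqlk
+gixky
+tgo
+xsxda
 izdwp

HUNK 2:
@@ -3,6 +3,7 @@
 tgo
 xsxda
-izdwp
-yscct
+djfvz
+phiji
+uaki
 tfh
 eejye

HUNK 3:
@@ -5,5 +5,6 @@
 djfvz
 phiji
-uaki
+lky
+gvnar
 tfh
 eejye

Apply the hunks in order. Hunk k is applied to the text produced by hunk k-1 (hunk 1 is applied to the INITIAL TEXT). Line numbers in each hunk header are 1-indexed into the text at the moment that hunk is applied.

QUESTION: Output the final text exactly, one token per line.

Answer: cbnb
gixky
tgo
xsxda
djfvz
phiji
lky
gvnar
tfh
eejye
uuew
fypw

Derivation:
Hunk 1: at line 1 remove [oxf,pipxg,vkqlk] add [gixky,tgo,xsxda] -> 10 lines: cbnb gixky tgo xsxda izdwp yscct tfh eejye uuew fypw
Hunk 2: at line 3 remove [izdwp,yscct] add [djfvz,phiji,uaki] -> 11 lines: cbnb gixky tgo xsxda djfvz phiji uaki tfh eejye uuew fypw
Hunk 3: at line 5 remove [uaki] add [lky,gvnar] -> 12 lines: cbnb gixky tgo xsxda djfvz phiji lky gvnar tfh eejye uuew fypw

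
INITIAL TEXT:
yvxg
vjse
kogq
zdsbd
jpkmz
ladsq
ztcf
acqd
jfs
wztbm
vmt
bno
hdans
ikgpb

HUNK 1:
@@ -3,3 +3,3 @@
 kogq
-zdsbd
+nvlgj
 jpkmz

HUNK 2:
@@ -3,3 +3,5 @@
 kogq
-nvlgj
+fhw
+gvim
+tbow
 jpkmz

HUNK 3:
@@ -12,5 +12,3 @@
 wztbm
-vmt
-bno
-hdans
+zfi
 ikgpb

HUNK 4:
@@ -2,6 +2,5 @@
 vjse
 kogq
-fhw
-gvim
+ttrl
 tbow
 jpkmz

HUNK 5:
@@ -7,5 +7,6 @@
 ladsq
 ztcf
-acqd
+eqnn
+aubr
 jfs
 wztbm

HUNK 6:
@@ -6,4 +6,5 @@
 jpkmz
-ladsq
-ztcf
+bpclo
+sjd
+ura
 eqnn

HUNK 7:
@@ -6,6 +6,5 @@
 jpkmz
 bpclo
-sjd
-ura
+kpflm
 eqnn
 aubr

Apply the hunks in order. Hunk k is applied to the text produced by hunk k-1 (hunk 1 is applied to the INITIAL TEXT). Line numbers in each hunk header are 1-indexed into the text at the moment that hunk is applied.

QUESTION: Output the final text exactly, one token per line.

Answer: yvxg
vjse
kogq
ttrl
tbow
jpkmz
bpclo
kpflm
eqnn
aubr
jfs
wztbm
zfi
ikgpb

Derivation:
Hunk 1: at line 3 remove [zdsbd] add [nvlgj] -> 14 lines: yvxg vjse kogq nvlgj jpkmz ladsq ztcf acqd jfs wztbm vmt bno hdans ikgpb
Hunk 2: at line 3 remove [nvlgj] add [fhw,gvim,tbow] -> 16 lines: yvxg vjse kogq fhw gvim tbow jpkmz ladsq ztcf acqd jfs wztbm vmt bno hdans ikgpb
Hunk 3: at line 12 remove [vmt,bno,hdans] add [zfi] -> 14 lines: yvxg vjse kogq fhw gvim tbow jpkmz ladsq ztcf acqd jfs wztbm zfi ikgpb
Hunk 4: at line 2 remove [fhw,gvim] add [ttrl] -> 13 lines: yvxg vjse kogq ttrl tbow jpkmz ladsq ztcf acqd jfs wztbm zfi ikgpb
Hunk 5: at line 7 remove [acqd] add [eqnn,aubr] -> 14 lines: yvxg vjse kogq ttrl tbow jpkmz ladsq ztcf eqnn aubr jfs wztbm zfi ikgpb
Hunk 6: at line 6 remove [ladsq,ztcf] add [bpclo,sjd,ura] -> 15 lines: yvxg vjse kogq ttrl tbow jpkmz bpclo sjd ura eqnn aubr jfs wztbm zfi ikgpb
Hunk 7: at line 6 remove [sjd,ura] add [kpflm] -> 14 lines: yvxg vjse kogq ttrl tbow jpkmz bpclo kpflm eqnn aubr jfs wztbm zfi ikgpb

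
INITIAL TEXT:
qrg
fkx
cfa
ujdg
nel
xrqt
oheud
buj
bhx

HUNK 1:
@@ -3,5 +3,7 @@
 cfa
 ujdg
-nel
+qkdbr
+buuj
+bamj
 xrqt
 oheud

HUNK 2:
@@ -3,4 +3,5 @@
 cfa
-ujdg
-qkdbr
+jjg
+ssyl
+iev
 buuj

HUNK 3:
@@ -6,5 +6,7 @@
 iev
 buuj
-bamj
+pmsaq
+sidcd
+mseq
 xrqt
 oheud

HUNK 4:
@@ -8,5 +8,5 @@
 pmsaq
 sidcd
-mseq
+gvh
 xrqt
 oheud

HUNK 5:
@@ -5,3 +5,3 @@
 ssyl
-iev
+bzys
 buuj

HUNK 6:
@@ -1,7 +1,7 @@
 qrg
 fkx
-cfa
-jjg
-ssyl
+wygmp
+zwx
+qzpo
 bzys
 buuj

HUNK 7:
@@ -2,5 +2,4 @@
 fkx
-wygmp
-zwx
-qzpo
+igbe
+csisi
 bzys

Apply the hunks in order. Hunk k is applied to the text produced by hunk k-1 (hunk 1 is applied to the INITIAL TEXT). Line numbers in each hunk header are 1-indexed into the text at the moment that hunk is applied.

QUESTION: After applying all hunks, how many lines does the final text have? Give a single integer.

Answer: 13

Derivation:
Hunk 1: at line 3 remove [nel] add [qkdbr,buuj,bamj] -> 11 lines: qrg fkx cfa ujdg qkdbr buuj bamj xrqt oheud buj bhx
Hunk 2: at line 3 remove [ujdg,qkdbr] add [jjg,ssyl,iev] -> 12 lines: qrg fkx cfa jjg ssyl iev buuj bamj xrqt oheud buj bhx
Hunk 3: at line 6 remove [bamj] add [pmsaq,sidcd,mseq] -> 14 lines: qrg fkx cfa jjg ssyl iev buuj pmsaq sidcd mseq xrqt oheud buj bhx
Hunk 4: at line 8 remove [mseq] add [gvh] -> 14 lines: qrg fkx cfa jjg ssyl iev buuj pmsaq sidcd gvh xrqt oheud buj bhx
Hunk 5: at line 5 remove [iev] add [bzys] -> 14 lines: qrg fkx cfa jjg ssyl bzys buuj pmsaq sidcd gvh xrqt oheud buj bhx
Hunk 6: at line 1 remove [cfa,jjg,ssyl] add [wygmp,zwx,qzpo] -> 14 lines: qrg fkx wygmp zwx qzpo bzys buuj pmsaq sidcd gvh xrqt oheud buj bhx
Hunk 7: at line 2 remove [wygmp,zwx,qzpo] add [igbe,csisi] -> 13 lines: qrg fkx igbe csisi bzys buuj pmsaq sidcd gvh xrqt oheud buj bhx
Final line count: 13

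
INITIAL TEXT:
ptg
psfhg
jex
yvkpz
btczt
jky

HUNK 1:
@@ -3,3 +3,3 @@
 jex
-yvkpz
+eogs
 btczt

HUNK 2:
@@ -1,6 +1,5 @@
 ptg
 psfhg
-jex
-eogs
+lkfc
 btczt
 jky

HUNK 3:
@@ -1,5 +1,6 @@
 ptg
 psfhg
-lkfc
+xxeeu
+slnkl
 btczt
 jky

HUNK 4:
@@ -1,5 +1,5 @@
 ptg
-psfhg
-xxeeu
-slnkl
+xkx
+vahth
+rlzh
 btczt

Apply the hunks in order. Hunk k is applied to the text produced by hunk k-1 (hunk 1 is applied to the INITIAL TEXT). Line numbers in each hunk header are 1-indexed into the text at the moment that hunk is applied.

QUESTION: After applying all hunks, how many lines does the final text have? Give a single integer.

Hunk 1: at line 3 remove [yvkpz] add [eogs] -> 6 lines: ptg psfhg jex eogs btczt jky
Hunk 2: at line 1 remove [jex,eogs] add [lkfc] -> 5 lines: ptg psfhg lkfc btczt jky
Hunk 3: at line 1 remove [lkfc] add [xxeeu,slnkl] -> 6 lines: ptg psfhg xxeeu slnkl btczt jky
Hunk 4: at line 1 remove [psfhg,xxeeu,slnkl] add [xkx,vahth,rlzh] -> 6 lines: ptg xkx vahth rlzh btczt jky
Final line count: 6

Answer: 6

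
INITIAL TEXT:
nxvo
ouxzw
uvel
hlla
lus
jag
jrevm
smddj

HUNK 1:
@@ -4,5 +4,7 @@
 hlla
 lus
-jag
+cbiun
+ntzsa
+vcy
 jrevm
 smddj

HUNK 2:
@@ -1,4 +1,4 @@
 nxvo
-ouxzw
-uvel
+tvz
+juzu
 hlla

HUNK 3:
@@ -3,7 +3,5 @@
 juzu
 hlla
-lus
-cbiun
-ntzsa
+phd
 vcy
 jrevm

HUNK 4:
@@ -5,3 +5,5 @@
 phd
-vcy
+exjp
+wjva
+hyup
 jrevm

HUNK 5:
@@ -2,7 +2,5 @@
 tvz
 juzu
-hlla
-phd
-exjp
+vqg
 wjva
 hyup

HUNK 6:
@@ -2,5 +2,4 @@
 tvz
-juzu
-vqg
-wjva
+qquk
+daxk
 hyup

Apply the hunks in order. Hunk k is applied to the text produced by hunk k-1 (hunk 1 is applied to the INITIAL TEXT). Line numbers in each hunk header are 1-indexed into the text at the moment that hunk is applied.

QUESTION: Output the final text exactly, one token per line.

Hunk 1: at line 4 remove [jag] add [cbiun,ntzsa,vcy] -> 10 lines: nxvo ouxzw uvel hlla lus cbiun ntzsa vcy jrevm smddj
Hunk 2: at line 1 remove [ouxzw,uvel] add [tvz,juzu] -> 10 lines: nxvo tvz juzu hlla lus cbiun ntzsa vcy jrevm smddj
Hunk 3: at line 3 remove [lus,cbiun,ntzsa] add [phd] -> 8 lines: nxvo tvz juzu hlla phd vcy jrevm smddj
Hunk 4: at line 5 remove [vcy] add [exjp,wjva,hyup] -> 10 lines: nxvo tvz juzu hlla phd exjp wjva hyup jrevm smddj
Hunk 5: at line 2 remove [hlla,phd,exjp] add [vqg] -> 8 lines: nxvo tvz juzu vqg wjva hyup jrevm smddj
Hunk 6: at line 2 remove [juzu,vqg,wjva] add [qquk,daxk] -> 7 lines: nxvo tvz qquk daxk hyup jrevm smddj

Answer: nxvo
tvz
qquk
daxk
hyup
jrevm
smddj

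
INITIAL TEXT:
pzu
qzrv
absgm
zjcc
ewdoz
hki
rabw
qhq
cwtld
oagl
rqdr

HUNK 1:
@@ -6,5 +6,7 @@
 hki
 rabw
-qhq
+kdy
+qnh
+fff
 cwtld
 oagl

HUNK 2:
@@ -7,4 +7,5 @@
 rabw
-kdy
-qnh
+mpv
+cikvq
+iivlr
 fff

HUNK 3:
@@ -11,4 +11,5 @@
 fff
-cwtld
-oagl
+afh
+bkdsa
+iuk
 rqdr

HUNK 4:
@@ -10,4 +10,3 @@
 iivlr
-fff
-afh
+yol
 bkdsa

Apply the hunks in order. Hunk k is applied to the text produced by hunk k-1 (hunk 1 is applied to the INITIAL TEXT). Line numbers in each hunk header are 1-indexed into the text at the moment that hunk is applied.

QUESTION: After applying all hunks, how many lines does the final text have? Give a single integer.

Hunk 1: at line 6 remove [qhq] add [kdy,qnh,fff] -> 13 lines: pzu qzrv absgm zjcc ewdoz hki rabw kdy qnh fff cwtld oagl rqdr
Hunk 2: at line 7 remove [kdy,qnh] add [mpv,cikvq,iivlr] -> 14 lines: pzu qzrv absgm zjcc ewdoz hki rabw mpv cikvq iivlr fff cwtld oagl rqdr
Hunk 3: at line 11 remove [cwtld,oagl] add [afh,bkdsa,iuk] -> 15 lines: pzu qzrv absgm zjcc ewdoz hki rabw mpv cikvq iivlr fff afh bkdsa iuk rqdr
Hunk 4: at line 10 remove [fff,afh] add [yol] -> 14 lines: pzu qzrv absgm zjcc ewdoz hki rabw mpv cikvq iivlr yol bkdsa iuk rqdr
Final line count: 14

Answer: 14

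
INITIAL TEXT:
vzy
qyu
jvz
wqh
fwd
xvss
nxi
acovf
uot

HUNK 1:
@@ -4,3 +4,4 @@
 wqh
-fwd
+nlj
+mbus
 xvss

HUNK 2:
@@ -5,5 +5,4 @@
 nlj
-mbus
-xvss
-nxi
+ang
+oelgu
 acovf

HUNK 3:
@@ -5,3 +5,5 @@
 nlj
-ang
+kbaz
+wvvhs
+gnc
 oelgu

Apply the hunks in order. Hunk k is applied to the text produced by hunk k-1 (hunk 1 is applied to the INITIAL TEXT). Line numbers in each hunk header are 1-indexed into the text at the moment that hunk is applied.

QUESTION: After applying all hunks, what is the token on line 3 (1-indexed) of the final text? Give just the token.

Answer: jvz

Derivation:
Hunk 1: at line 4 remove [fwd] add [nlj,mbus] -> 10 lines: vzy qyu jvz wqh nlj mbus xvss nxi acovf uot
Hunk 2: at line 5 remove [mbus,xvss,nxi] add [ang,oelgu] -> 9 lines: vzy qyu jvz wqh nlj ang oelgu acovf uot
Hunk 3: at line 5 remove [ang] add [kbaz,wvvhs,gnc] -> 11 lines: vzy qyu jvz wqh nlj kbaz wvvhs gnc oelgu acovf uot
Final line 3: jvz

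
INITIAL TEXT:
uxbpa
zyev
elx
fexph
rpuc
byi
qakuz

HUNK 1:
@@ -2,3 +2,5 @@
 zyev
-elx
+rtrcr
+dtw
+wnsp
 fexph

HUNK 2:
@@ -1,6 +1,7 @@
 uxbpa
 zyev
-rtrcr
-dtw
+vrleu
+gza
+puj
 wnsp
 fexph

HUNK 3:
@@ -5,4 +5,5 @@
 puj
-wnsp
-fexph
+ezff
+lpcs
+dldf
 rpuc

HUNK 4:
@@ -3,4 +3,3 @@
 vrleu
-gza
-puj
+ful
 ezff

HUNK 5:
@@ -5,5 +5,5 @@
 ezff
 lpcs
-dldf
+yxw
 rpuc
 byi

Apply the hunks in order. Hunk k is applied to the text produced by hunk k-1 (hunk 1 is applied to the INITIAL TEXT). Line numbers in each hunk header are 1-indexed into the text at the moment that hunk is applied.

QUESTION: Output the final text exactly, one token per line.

Answer: uxbpa
zyev
vrleu
ful
ezff
lpcs
yxw
rpuc
byi
qakuz

Derivation:
Hunk 1: at line 2 remove [elx] add [rtrcr,dtw,wnsp] -> 9 lines: uxbpa zyev rtrcr dtw wnsp fexph rpuc byi qakuz
Hunk 2: at line 1 remove [rtrcr,dtw] add [vrleu,gza,puj] -> 10 lines: uxbpa zyev vrleu gza puj wnsp fexph rpuc byi qakuz
Hunk 3: at line 5 remove [wnsp,fexph] add [ezff,lpcs,dldf] -> 11 lines: uxbpa zyev vrleu gza puj ezff lpcs dldf rpuc byi qakuz
Hunk 4: at line 3 remove [gza,puj] add [ful] -> 10 lines: uxbpa zyev vrleu ful ezff lpcs dldf rpuc byi qakuz
Hunk 5: at line 5 remove [dldf] add [yxw] -> 10 lines: uxbpa zyev vrleu ful ezff lpcs yxw rpuc byi qakuz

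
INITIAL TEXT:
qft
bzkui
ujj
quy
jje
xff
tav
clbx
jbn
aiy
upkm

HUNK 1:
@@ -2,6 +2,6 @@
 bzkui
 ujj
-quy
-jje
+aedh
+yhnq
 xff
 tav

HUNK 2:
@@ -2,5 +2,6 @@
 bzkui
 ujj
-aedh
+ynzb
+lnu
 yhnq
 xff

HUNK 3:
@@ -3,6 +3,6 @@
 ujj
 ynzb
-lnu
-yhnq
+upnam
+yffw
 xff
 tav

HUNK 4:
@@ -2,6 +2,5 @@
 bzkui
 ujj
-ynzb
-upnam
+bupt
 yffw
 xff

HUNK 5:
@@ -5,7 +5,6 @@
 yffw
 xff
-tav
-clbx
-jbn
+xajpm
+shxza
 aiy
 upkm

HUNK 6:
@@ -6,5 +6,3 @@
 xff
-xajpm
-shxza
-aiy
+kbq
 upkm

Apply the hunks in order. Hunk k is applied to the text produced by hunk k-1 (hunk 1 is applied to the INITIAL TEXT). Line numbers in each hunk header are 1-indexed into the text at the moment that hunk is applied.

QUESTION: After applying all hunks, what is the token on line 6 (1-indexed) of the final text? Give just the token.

Hunk 1: at line 2 remove [quy,jje] add [aedh,yhnq] -> 11 lines: qft bzkui ujj aedh yhnq xff tav clbx jbn aiy upkm
Hunk 2: at line 2 remove [aedh] add [ynzb,lnu] -> 12 lines: qft bzkui ujj ynzb lnu yhnq xff tav clbx jbn aiy upkm
Hunk 3: at line 3 remove [lnu,yhnq] add [upnam,yffw] -> 12 lines: qft bzkui ujj ynzb upnam yffw xff tav clbx jbn aiy upkm
Hunk 4: at line 2 remove [ynzb,upnam] add [bupt] -> 11 lines: qft bzkui ujj bupt yffw xff tav clbx jbn aiy upkm
Hunk 5: at line 5 remove [tav,clbx,jbn] add [xajpm,shxza] -> 10 lines: qft bzkui ujj bupt yffw xff xajpm shxza aiy upkm
Hunk 6: at line 6 remove [xajpm,shxza,aiy] add [kbq] -> 8 lines: qft bzkui ujj bupt yffw xff kbq upkm
Final line 6: xff

Answer: xff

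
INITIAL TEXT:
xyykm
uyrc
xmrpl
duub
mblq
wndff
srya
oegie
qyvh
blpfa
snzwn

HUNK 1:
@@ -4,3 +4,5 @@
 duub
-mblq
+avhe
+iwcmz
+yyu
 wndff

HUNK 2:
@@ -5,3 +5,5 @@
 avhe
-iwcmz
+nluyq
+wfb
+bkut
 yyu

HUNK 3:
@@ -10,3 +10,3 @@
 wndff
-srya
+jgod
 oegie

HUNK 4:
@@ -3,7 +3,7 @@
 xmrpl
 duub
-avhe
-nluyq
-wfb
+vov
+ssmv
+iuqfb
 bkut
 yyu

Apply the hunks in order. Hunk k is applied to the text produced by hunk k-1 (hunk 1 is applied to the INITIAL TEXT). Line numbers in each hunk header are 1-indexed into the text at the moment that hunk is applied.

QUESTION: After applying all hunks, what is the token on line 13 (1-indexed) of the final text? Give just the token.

Answer: qyvh

Derivation:
Hunk 1: at line 4 remove [mblq] add [avhe,iwcmz,yyu] -> 13 lines: xyykm uyrc xmrpl duub avhe iwcmz yyu wndff srya oegie qyvh blpfa snzwn
Hunk 2: at line 5 remove [iwcmz] add [nluyq,wfb,bkut] -> 15 lines: xyykm uyrc xmrpl duub avhe nluyq wfb bkut yyu wndff srya oegie qyvh blpfa snzwn
Hunk 3: at line 10 remove [srya] add [jgod] -> 15 lines: xyykm uyrc xmrpl duub avhe nluyq wfb bkut yyu wndff jgod oegie qyvh blpfa snzwn
Hunk 4: at line 3 remove [avhe,nluyq,wfb] add [vov,ssmv,iuqfb] -> 15 lines: xyykm uyrc xmrpl duub vov ssmv iuqfb bkut yyu wndff jgod oegie qyvh blpfa snzwn
Final line 13: qyvh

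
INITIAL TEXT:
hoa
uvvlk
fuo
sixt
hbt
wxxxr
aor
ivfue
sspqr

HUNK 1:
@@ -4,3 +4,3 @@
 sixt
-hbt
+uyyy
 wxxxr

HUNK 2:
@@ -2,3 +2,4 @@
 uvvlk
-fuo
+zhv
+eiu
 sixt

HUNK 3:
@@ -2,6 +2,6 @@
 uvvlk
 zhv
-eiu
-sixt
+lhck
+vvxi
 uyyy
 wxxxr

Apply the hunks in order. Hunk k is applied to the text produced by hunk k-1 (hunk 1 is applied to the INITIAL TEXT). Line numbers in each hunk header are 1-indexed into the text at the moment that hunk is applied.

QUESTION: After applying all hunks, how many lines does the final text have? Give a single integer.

Hunk 1: at line 4 remove [hbt] add [uyyy] -> 9 lines: hoa uvvlk fuo sixt uyyy wxxxr aor ivfue sspqr
Hunk 2: at line 2 remove [fuo] add [zhv,eiu] -> 10 lines: hoa uvvlk zhv eiu sixt uyyy wxxxr aor ivfue sspqr
Hunk 3: at line 2 remove [eiu,sixt] add [lhck,vvxi] -> 10 lines: hoa uvvlk zhv lhck vvxi uyyy wxxxr aor ivfue sspqr
Final line count: 10

Answer: 10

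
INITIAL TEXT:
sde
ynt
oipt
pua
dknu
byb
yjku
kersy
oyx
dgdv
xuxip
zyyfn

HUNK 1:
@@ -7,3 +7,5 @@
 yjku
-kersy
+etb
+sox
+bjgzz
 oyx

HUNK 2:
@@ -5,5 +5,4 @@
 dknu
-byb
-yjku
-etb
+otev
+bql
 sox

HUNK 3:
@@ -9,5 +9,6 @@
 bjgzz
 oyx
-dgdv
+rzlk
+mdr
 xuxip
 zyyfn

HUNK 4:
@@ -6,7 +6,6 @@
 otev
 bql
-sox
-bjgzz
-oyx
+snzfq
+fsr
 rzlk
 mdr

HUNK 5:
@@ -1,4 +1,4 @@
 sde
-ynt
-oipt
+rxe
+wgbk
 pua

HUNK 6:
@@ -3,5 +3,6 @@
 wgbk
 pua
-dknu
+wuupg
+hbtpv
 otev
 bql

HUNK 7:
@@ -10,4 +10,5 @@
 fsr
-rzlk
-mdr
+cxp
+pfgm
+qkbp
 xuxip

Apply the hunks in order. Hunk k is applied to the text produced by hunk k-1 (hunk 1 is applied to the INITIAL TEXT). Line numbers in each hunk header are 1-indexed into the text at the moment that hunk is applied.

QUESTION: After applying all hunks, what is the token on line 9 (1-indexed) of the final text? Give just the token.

Answer: snzfq

Derivation:
Hunk 1: at line 7 remove [kersy] add [etb,sox,bjgzz] -> 14 lines: sde ynt oipt pua dknu byb yjku etb sox bjgzz oyx dgdv xuxip zyyfn
Hunk 2: at line 5 remove [byb,yjku,etb] add [otev,bql] -> 13 lines: sde ynt oipt pua dknu otev bql sox bjgzz oyx dgdv xuxip zyyfn
Hunk 3: at line 9 remove [dgdv] add [rzlk,mdr] -> 14 lines: sde ynt oipt pua dknu otev bql sox bjgzz oyx rzlk mdr xuxip zyyfn
Hunk 4: at line 6 remove [sox,bjgzz,oyx] add [snzfq,fsr] -> 13 lines: sde ynt oipt pua dknu otev bql snzfq fsr rzlk mdr xuxip zyyfn
Hunk 5: at line 1 remove [ynt,oipt] add [rxe,wgbk] -> 13 lines: sde rxe wgbk pua dknu otev bql snzfq fsr rzlk mdr xuxip zyyfn
Hunk 6: at line 3 remove [dknu] add [wuupg,hbtpv] -> 14 lines: sde rxe wgbk pua wuupg hbtpv otev bql snzfq fsr rzlk mdr xuxip zyyfn
Hunk 7: at line 10 remove [rzlk,mdr] add [cxp,pfgm,qkbp] -> 15 lines: sde rxe wgbk pua wuupg hbtpv otev bql snzfq fsr cxp pfgm qkbp xuxip zyyfn
Final line 9: snzfq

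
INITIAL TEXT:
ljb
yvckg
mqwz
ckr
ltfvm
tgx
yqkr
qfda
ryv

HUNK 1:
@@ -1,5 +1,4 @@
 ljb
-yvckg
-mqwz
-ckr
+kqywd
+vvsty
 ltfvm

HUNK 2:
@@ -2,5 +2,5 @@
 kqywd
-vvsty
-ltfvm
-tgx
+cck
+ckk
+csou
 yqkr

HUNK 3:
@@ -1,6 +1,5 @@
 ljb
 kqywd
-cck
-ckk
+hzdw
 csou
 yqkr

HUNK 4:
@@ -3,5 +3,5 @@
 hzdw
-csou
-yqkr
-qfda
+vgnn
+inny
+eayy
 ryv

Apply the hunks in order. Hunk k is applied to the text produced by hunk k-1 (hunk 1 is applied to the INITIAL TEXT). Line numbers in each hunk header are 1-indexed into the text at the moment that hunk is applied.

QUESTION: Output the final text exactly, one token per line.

Hunk 1: at line 1 remove [yvckg,mqwz,ckr] add [kqywd,vvsty] -> 8 lines: ljb kqywd vvsty ltfvm tgx yqkr qfda ryv
Hunk 2: at line 2 remove [vvsty,ltfvm,tgx] add [cck,ckk,csou] -> 8 lines: ljb kqywd cck ckk csou yqkr qfda ryv
Hunk 3: at line 1 remove [cck,ckk] add [hzdw] -> 7 lines: ljb kqywd hzdw csou yqkr qfda ryv
Hunk 4: at line 3 remove [csou,yqkr,qfda] add [vgnn,inny,eayy] -> 7 lines: ljb kqywd hzdw vgnn inny eayy ryv

Answer: ljb
kqywd
hzdw
vgnn
inny
eayy
ryv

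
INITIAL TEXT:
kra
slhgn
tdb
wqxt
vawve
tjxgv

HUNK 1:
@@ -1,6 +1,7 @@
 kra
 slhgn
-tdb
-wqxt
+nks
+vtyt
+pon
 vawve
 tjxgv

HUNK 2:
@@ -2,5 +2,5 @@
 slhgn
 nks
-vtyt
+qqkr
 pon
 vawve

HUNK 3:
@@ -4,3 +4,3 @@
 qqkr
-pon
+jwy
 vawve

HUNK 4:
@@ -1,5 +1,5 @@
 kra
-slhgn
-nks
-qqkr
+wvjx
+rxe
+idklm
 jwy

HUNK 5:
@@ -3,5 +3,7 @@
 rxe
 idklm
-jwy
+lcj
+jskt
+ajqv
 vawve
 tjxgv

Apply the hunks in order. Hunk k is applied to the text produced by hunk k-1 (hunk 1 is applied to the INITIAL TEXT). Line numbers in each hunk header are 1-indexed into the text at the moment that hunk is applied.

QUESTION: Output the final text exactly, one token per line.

Hunk 1: at line 1 remove [tdb,wqxt] add [nks,vtyt,pon] -> 7 lines: kra slhgn nks vtyt pon vawve tjxgv
Hunk 2: at line 2 remove [vtyt] add [qqkr] -> 7 lines: kra slhgn nks qqkr pon vawve tjxgv
Hunk 3: at line 4 remove [pon] add [jwy] -> 7 lines: kra slhgn nks qqkr jwy vawve tjxgv
Hunk 4: at line 1 remove [slhgn,nks,qqkr] add [wvjx,rxe,idklm] -> 7 lines: kra wvjx rxe idklm jwy vawve tjxgv
Hunk 5: at line 3 remove [jwy] add [lcj,jskt,ajqv] -> 9 lines: kra wvjx rxe idklm lcj jskt ajqv vawve tjxgv

Answer: kra
wvjx
rxe
idklm
lcj
jskt
ajqv
vawve
tjxgv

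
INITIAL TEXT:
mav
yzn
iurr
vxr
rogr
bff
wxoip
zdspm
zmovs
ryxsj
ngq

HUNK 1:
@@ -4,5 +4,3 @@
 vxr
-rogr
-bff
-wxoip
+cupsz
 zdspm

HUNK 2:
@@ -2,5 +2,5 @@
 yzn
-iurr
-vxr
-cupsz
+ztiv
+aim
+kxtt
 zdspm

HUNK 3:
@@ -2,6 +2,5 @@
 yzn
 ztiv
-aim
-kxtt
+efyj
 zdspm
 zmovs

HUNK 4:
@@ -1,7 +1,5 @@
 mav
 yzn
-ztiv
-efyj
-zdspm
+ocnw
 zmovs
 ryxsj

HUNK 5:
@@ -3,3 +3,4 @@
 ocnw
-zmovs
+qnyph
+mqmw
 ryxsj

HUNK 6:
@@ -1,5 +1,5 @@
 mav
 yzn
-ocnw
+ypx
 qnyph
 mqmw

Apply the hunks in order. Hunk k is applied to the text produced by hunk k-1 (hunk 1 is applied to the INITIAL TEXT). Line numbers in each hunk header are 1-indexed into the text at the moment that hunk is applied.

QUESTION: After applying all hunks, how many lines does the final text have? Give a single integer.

Hunk 1: at line 4 remove [rogr,bff,wxoip] add [cupsz] -> 9 lines: mav yzn iurr vxr cupsz zdspm zmovs ryxsj ngq
Hunk 2: at line 2 remove [iurr,vxr,cupsz] add [ztiv,aim,kxtt] -> 9 lines: mav yzn ztiv aim kxtt zdspm zmovs ryxsj ngq
Hunk 3: at line 2 remove [aim,kxtt] add [efyj] -> 8 lines: mav yzn ztiv efyj zdspm zmovs ryxsj ngq
Hunk 4: at line 1 remove [ztiv,efyj,zdspm] add [ocnw] -> 6 lines: mav yzn ocnw zmovs ryxsj ngq
Hunk 5: at line 3 remove [zmovs] add [qnyph,mqmw] -> 7 lines: mav yzn ocnw qnyph mqmw ryxsj ngq
Hunk 6: at line 1 remove [ocnw] add [ypx] -> 7 lines: mav yzn ypx qnyph mqmw ryxsj ngq
Final line count: 7

Answer: 7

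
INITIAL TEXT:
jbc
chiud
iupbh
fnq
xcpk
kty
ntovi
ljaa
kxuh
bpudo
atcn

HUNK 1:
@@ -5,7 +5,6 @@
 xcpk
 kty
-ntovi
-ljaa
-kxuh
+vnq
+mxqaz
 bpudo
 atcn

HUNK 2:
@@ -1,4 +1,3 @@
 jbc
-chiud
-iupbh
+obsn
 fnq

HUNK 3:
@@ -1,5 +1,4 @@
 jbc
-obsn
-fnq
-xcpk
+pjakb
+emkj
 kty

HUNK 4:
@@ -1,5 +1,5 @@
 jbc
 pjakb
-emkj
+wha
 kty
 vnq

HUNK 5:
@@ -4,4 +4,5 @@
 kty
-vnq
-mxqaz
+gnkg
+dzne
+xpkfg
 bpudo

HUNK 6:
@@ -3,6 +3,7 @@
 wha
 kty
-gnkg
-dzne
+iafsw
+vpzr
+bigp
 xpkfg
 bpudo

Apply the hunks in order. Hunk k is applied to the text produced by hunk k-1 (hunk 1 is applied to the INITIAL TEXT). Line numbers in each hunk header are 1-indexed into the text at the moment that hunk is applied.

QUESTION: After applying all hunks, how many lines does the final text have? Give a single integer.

Answer: 10

Derivation:
Hunk 1: at line 5 remove [ntovi,ljaa,kxuh] add [vnq,mxqaz] -> 10 lines: jbc chiud iupbh fnq xcpk kty vnq mxqaz bpudo atcn
Hunk 2: at line 1 remove [chiud,iupbh] add [obsn] -> 9 lines: jbc obsn fnq xcpk kty vnq mxqaz bpudo atcn
Hunk 3: at line 1 remove [obsn,fnq,xcpk] add [pjakb,emkj] -> 8 lines: jbc pjakb emkj kty vnq mxqaz bpudo atcn
Hunk 4: at line 1 remove [emkj] add [wha] -> 8 lines: jbc pjakb wha kty vnq mxqaz bpudo atcn
Hunk 5: at line 4 remove [vnq,mxqaz] add [gnkg,dzne,xpkfg] -> 9 lines: jbc pjakb wha kty gnkg dzne xpkfg bpudo atcn
Hunk 6: at line 3 remove [gnkg,dzne] add [iafsw,vpzr,bigp] -> 10 lines: jbc pjakb wha kty iafsw vpzr bigp xpkfg bpudo atcn
Final line count: 10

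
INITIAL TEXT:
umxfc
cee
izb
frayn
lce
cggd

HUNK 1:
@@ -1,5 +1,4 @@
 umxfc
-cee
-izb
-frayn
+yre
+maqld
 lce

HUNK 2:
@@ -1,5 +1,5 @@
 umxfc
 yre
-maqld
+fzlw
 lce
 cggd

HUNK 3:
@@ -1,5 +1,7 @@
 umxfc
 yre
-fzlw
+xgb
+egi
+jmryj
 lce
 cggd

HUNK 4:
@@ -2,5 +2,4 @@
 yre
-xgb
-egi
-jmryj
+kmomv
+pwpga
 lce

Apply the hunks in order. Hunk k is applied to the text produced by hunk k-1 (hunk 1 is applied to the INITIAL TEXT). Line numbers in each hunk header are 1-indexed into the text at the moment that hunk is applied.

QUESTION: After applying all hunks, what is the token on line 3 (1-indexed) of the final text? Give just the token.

Answer: kmomv

Derivation:
Hunk 1: at line 1 remove [cee,izb,frayn] add [yre,maqld] -> 5 lines: umxfc yre maqld lce cggd
Hunk 2: at line 1 remove [maqld] add [fzlw] -> 5 lines: umxfc yre fzlw lce cggd
Hunk 3: at line 1 remove [fzlw] add [xgb,egi,jmryj] -> 7 lines: umxfc yre xgb egi jmryj lce cggd
Hunk 4: at line 2 remove [xgb,egi,jmryj] add [kmomv,pwpga] -> 6 lines: umxfc yre kmomv pwpga lce cggd
Final line 3: kmomv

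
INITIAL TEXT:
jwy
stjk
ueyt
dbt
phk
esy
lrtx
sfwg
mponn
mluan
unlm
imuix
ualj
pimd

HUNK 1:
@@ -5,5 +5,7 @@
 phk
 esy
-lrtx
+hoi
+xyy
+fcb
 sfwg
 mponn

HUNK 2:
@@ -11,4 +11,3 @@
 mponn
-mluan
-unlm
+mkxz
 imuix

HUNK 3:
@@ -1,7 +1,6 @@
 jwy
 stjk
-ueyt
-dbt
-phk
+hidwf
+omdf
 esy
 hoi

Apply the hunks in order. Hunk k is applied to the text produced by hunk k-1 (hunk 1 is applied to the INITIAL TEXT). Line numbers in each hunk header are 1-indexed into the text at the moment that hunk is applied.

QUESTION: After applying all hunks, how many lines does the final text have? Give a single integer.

Answer: 14

Derivation:
Hunk 1: at line 5 remove [lrtx] add [hoi,xyy,fcb] -> 16 lines: jwy stjk ueyt dbt phk esy hoi xyy fcb sfwg mponn mluan unlm imuix ualj pimd
Hunk 2: at line 11 remove [mluan,unlm] add [mkxz] -> 15 lines: jwy stjk ueyt dbt phk esy hoi xyy fcb sfwg mponn mkxz imuix ualj pimd
Hunk 3: at line 1 remove [ueyt,dbt,phk] add [hidwf,omdf] -> 14 lines: jwy stjk hidwf omdf esy hoi xyy fcb sfwg mponn mkxz imuix ualj pimd
Final line count: 14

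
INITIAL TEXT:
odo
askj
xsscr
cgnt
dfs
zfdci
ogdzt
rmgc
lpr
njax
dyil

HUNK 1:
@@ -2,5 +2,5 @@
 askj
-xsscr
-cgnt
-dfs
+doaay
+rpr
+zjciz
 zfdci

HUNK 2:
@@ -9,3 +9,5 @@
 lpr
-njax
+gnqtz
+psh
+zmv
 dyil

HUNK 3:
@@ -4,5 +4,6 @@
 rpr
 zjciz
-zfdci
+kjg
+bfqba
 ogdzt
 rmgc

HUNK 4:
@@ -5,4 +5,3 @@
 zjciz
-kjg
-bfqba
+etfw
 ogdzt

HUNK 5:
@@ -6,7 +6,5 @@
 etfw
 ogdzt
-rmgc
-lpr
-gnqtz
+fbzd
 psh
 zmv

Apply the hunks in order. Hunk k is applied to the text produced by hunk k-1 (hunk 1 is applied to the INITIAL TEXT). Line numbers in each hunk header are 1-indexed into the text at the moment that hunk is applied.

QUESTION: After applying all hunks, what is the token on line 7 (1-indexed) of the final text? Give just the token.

Hunk 1: at line 2 remove [xsscr,cgnt,dfs] add [doaay,rpr,zjciz] -> 11 lines: odo askj doaay rpr zjciz zfdci ogdzt rmgc lpr njax dyil
Hunk 2: at line 9 remove [njax] add [gnqtz,psh,zmv] -> 13 lines: odo askj doaay rpr zjciz zfdci ogdzt rmgc lpr gnqtz psh zmv dyil
Hunk 3: at line 4 remove [zfdci] add [kjg,bfqba] -> 14 lines: odo askj doaay rpr zjciz kjg bfqba ogdzt rmgc lpr gnqtz psh zmv dyil
Hunk 4: at line 5 remove [kjg,bfqba] add [etfw] -> 13 lines: odo askj doaay rpr zjciz etfw ogdzt rmgc lpr gnqtz psh zmv dyil
Hunk 5: at line 6 remove [rmgc,lpr,gnqtz] add [fbzd] -> 11 lines: odo askj doaay rpr zjciz etfw ogdzt fbzd psh zmv dyil
Final line 7: ogdzt

Answer: ogdzt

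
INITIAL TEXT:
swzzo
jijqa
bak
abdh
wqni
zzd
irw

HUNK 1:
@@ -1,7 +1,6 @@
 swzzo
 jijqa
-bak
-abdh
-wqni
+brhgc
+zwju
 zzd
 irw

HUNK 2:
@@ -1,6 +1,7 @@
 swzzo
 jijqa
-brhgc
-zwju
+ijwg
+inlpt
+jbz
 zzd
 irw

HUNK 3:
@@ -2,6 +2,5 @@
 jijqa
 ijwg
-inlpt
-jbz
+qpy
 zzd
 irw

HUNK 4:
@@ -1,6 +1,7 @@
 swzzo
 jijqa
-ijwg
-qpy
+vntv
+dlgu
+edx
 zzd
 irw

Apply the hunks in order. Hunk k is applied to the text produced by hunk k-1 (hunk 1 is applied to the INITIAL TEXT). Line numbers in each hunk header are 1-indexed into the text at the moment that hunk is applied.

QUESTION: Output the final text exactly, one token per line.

Answer: swzzo
jijqa
vntv
dlgu
edx
zzd
irw

Derivation:
Hunk 1: at line 1 remove [bak,abdh,wqni] add [brhgc,zwju] -> 6 lines: swzzo jijqa brhgc zwju zzd irw
Hunk 2: at line 1 remove [brhgc,zwju] add [ijwg,inlpt,jbz] -> 7 lines: swzzo jijqa ijwg inlpt jbz zzd irw
Hunk 3: at line 2 remove [inlpt,jbz] add [qpy] -> 6 lines: swzzo jijqa ijwg qpy zzd irw
Hunk 4: at line 1 remove [ijwg,qpy] add [vntv,dlgu,edx] -> 7 lines: swzzo jijqa vntv dlgu edx zzd irw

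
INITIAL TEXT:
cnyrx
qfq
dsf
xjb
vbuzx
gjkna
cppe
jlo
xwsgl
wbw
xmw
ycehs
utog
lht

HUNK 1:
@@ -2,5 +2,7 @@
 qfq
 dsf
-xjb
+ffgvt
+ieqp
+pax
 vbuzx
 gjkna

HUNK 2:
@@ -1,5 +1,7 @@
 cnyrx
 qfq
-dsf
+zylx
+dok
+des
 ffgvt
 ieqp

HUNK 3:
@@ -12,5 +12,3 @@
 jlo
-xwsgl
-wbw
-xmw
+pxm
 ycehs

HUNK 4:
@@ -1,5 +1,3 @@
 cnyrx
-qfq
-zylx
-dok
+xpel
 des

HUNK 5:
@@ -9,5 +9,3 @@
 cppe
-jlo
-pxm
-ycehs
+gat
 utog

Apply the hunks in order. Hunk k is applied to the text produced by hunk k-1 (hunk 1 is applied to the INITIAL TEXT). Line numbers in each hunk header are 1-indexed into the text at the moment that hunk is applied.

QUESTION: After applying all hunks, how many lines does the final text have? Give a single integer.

Hunk 1: at line 2 remove [xjb] add [ffgvt,ieqp,pax] -> 16 lines: cnyrx qfq dsf ffgvt ieqp pax vbuzx gjkna cppe jlo xwsgl wbw xmw ycehs utog lht
Hunk 2: at line 1 remove [dsf] add [zylx,dok,des] -> 18 lines: cnyrx qfq zylx dok des ffgvt ieqp pax vbuzx gjkna cppe jlo xwsgl wbw xmw ycehs utog lht
Hunk 3: at line 12 remove [xwsgl,wbw,xmw] add [pxm] -> 16 lines: cnyrx qfq zylx dok des ffgvt ieqp pax vbuzx gjkna cppe jlo pxm ycehs utog lht
Hunk 4: at line 1 remove [qfq,zylx,dok] add [xpel] -> 14 lines: cnyrx xpel des ffgvt ieqp pax vbuzx gjkna cppe jlo pxm ycehs utog lht
Hunk 5: at line 9 remove [jlo,pxm,ycehs] add [gat] -> 12 lines: cnyrx xpel des ffgvt ieqp pax vbuzx gjkna cppe gat utog lht
Final line count: 12

Answer: 12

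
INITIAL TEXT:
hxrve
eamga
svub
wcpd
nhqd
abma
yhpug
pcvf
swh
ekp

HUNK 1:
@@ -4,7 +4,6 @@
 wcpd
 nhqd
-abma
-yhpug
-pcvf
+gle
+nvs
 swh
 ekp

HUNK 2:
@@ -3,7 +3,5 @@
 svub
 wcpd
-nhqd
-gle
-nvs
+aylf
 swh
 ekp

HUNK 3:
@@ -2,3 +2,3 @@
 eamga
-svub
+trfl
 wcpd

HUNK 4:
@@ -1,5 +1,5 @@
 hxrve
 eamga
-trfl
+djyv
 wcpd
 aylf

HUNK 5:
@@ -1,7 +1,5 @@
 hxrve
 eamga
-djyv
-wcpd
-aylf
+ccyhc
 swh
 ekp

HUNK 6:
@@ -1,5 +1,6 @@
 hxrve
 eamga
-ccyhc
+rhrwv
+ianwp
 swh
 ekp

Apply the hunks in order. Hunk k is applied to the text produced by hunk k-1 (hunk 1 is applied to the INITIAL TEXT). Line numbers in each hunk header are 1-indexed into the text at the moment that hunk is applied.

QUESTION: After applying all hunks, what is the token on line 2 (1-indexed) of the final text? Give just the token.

Hunk 1: at line 4 remove [abma,yhpug,pcvf] add [gle,nvs] -> 9 lines: hxrve eamga svub wcpd nhqd gle nvs swh ekp
Hunk 2: at line 3 remove [nhqd,gle,nvs] add [aylf] -> 7 lines: hxrve eamga svub wcpd aylf swh ekp
Hunk 3: at line 2 remove [svub] add [trfl] -> 7 lines: hxrve eamga trfl wcpd aylf swh ekp
Hunk 4: at line 1 remove [trfl] add [djyv] -> 7 lines: hxrve eamga djyv wcpd aylf swh ekp
Hunk 5: at line 1 remove [djyv,wcpd,aylf] add [ccyhc] -> 5 lines: hxrve eamga ccyhc swh ekp
Hunk 6: at line 1 remove [ccyhc] add [rhrwv,ianwp] -> 6 lines: hxrve eamga rhrwv ianwp swh ekp
Final line 2: eamga

Answer: eamga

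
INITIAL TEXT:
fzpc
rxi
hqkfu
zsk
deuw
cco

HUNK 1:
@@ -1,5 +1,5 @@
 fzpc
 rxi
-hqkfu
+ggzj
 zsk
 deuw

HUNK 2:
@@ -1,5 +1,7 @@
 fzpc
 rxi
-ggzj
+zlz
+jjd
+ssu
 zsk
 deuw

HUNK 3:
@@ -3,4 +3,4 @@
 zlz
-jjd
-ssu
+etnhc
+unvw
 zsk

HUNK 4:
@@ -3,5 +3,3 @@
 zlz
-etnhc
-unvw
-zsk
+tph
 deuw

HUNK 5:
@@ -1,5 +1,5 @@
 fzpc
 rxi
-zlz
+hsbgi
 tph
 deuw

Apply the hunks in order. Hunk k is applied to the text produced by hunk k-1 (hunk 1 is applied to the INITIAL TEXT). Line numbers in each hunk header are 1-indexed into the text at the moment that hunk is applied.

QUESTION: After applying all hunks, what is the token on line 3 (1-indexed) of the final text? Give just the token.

Answer: hsbgi

Derivation:
Hunk 1: at line 1 remove [hqkfu] add [ggzj] -> 6 lines: fzpc rxi ggzj zsk deuw cco
Hunk 2: at line 1 remove [ggzj] add [zlz,jjd,ssu] -> 8 lines: fzpc rxi zlz jjd ssu zsk deuw cco
Hunk 3: at line 3 remove [jjd,ssu] add [etnhc,unvw] -> 8 lines: fzpc rxi zlz etnhc unvw zsk deuw cco
Hunk 4: at line 3 remove [etnhc,unvw,zsk] add [tph] -> 6 lines: fzpc rxi zlz tph deuw cco
Hunk 5: at line 1 remove [zlz] add [hsbgi] -> 6 lines: fzpc rxi hsbgi tph deuw cco
Final line 3: hsbgi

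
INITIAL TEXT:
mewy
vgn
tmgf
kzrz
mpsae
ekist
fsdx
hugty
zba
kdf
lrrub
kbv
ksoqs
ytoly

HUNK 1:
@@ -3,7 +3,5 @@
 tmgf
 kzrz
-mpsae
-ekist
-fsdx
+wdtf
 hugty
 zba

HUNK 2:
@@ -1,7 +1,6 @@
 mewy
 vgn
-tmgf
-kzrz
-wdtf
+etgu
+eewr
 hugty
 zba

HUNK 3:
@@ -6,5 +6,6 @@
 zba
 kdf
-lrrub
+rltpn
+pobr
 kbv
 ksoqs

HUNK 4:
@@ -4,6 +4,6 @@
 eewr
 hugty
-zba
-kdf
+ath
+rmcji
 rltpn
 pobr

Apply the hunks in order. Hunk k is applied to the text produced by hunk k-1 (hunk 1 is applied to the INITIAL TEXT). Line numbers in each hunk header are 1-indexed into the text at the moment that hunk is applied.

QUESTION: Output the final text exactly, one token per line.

Hunk 1: at line 3 remove [mpsae,ekist,fsdx] add [wdtf] -> 12 lines: mewy vgn tmgf kzrz wdtf hugty zba kdf lrrub kbv ksoqs ytoly
Hunk 2: at line 1 remove [tmgf,kzrz,wdtf] add [etgu,eewr] -> 11 lines: mewy vgn etgu eewr hugty zba kdf lrrub kbv ksoqs ytoly
Hunk 3: at line 6 remove [lrrub] add [rltpn,pobr] -> 12 lines: mewy vgn etgu eewr hugty zba kdf rltpn pobr kbv ksoqs ytoly
Hunk 4: at line 4 remove [zba,kdf] add [ath,rmcji] -> 12 lines: mewy vgn etgu eewr hugty ath rmcji rltpn pobr kbv ksoqs ytoly

Answer: mewy
vgn
etgu
eewr
hugty
ath
rmcji
rltpn
pobr
kbv
ksoqs
ytoly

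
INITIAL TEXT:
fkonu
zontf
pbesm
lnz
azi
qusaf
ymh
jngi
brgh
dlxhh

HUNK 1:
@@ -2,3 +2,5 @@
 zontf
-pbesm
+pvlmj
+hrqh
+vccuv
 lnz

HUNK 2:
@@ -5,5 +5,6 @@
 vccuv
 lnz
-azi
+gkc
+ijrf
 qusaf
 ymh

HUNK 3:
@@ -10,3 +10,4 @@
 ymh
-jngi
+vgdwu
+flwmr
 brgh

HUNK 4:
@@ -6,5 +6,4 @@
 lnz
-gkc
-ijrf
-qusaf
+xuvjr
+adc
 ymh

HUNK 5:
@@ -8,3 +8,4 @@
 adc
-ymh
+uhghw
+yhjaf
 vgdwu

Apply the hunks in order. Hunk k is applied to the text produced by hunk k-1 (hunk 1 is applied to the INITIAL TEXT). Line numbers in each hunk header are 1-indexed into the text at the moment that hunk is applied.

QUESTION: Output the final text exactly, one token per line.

Answer: fkonu
zontf
pvlmj
hrqh
vccuv
lnz
xuvjr
adc
uhghw
yhjaf
vgdwu
flwmr
brgh
dlxhh

Derivation:
Hunk 1: at line 2 remove [pbesm] add [pvlmj,hrqh,vccuv] -> 12 lines: fkonu zontf pvlmj hrqh vccuv lnz azi qusaf ymh jngi brgh dlxhh
Hunk 2: at line 5 remove [azi] add [gkc,ijrf] -> 13 lines: fkonu zontf pvlmj hrqh vccuv lnz gkc ijrf qusaf ymh jngi brgh dlxhh
Hunk 3: at line 10 remove [jngi] add [vgdwu,flwmr] -> 14 lines: fkonu zontf pvlmj hrqh vccuv lnz gkc ijrf qusaf ymh vgdwu flwmr brgh dlxhh
Hunk 4: at line 6 remove [gkc,ijrf,qusaf] add [xuvjr,adc] -> 13 lines: fkonu zontf pvlmj hrqh vccuv lnz xuvjr adc ymh vgdwu flwmr brgh dlxhh
Hunk 5: at line 8 remove [ymh] add [uhghw,yhjaf] -> 14 lines: fkonu zontf pvlmj hrqh vccuv lnz xuvjr adc uhghw yhjaf vgdwu flwmr brgh dlxhh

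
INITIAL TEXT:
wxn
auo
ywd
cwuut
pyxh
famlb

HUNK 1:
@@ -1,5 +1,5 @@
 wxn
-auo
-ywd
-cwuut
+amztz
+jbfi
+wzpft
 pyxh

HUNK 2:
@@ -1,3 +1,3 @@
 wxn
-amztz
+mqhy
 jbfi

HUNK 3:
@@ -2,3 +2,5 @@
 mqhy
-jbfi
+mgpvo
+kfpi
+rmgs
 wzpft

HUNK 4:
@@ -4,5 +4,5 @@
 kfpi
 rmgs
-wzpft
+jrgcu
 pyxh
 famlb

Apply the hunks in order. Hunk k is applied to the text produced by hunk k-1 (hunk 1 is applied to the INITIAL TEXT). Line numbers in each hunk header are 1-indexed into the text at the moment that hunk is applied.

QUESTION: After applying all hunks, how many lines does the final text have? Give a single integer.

Answer: 8

Derivation:
Hunk 1: at line 1 remove [auo,ywd,cwuut] add [amztz,jbfi,wzpft] -> 6 lines: wxn amztz jbfi wzpft pyxh famlb
Hunk 2: at line 1 remove [amztz] add [mqhy] -> 6 lines: wxn mqhy jbfi wzpft pyxh famlb
Hunk 3: at line 2 remove [jbfi] add [mgpvo,kfpi,rmgs] -> 8 lines: wxn mqhy mgpvo kfpi rmgs wzpft pyxh famlb
Hunk 4: at line 4 remove [wzpft] add [jrgcu] -> 8 lines: wxn mqhy mgpvo kfpi rmgs jrgcu pyxh famlb
Final line count: 8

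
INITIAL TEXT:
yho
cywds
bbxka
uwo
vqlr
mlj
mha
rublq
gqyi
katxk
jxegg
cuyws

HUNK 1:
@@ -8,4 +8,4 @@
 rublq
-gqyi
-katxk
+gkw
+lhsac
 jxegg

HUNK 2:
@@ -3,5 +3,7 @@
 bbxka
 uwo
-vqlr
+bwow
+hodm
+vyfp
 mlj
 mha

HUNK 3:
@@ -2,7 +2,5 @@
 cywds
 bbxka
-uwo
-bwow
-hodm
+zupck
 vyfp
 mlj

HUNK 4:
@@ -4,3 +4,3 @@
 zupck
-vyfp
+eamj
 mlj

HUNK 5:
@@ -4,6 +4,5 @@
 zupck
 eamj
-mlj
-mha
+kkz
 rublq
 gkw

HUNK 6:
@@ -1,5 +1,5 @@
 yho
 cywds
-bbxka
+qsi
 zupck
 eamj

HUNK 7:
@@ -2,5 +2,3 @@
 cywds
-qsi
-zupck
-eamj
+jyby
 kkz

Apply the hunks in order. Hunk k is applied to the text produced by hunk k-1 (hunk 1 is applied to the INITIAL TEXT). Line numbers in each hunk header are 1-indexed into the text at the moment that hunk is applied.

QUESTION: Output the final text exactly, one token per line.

Answer: yho
cywds
jyby
kkz
rublq
gkw
lhsac
jxegg
cuyws

Derivation:
Hunk 1: at line 8 remove [gqyi,katxk] add [gkw,lhsac] -> 12 lines: yho cywds bbxka uwo vqlr mlj mha rublq gkw lhsac jxegg cuyws
Hunk 2: at line 3 remove [vqlr] add [bwow,hodm,vyfp] -> 14 lines: yho cywds bbxka uwo bwow hodm vyfp mlj mha rublq gkw lhsac jxegg cuyws
Hunk 3: at line 2 remove [uwo,bwow,hodm] add [zupck] -> 12 lines: yho cywds bbxka zupck vyfp mlj mha rublq gkw lhsac jxegg cuyws
Hunk 4: at line 4 remove [vyfp] add [eamj] -> 12 lines: yho cywds bbxka zupck eamj mlj mha rublq gkw lhsac jxegg cuyws
Hunk 5: at line 4 remove [mlj,mha] add [kkz] -> 11 lines: yho cywds bbxka zupck eamj kkz rublq gkw lhsac jxegg cuyws
Hunk 6: at line 1 remove [bbxka] add [qsi] -> 11 lines: yho cywds qsi zupck eamj kkz rublq gkw lhsac jxegg cuyws
Hunk 7: at line 2 remove [qsi,zupck,eamj] add [jyby] -> 9 lines: yho cywds jyby kkz rublq gkw lhsac jxegg cuyws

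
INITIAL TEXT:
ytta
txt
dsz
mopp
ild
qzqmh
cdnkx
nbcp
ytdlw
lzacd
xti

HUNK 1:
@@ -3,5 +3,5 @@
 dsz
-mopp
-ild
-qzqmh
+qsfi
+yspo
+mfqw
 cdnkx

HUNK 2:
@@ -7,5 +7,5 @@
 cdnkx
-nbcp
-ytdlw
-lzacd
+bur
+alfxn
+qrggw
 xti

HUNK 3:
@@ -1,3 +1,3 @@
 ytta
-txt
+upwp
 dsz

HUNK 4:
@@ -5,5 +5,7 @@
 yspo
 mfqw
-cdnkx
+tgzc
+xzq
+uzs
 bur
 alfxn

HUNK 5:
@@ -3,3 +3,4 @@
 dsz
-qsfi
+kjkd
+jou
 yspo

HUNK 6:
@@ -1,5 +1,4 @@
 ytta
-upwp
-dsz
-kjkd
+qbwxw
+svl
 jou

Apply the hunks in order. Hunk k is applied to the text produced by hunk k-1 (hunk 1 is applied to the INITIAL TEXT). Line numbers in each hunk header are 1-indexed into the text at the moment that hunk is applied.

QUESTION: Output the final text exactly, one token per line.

Answer: ytta
qbwxw
svl
jou
yspo
mfqw
tgzc
xzq
uzs
bur
alfxn
qrggw
xti

Derivation:
Hunk 1: at line 3 remove [mopp,ild,qzqmh] add [qsfi,yspo,mfqw] -> 11 lines: ytta txt dsz qsfi yspo mfqw cdnkx nbcp ytdlw lzacd xti
Hunk 2: at line 7 remove [nbcp,ytdlw,lzacd] add [bur,alfxn,qrggw] -> 11 lines: ytta txt dsz qsfi yspo mfqw cdnkx bur alfxn qrggw xti
Hunk 3: at line 1 remove [txt] add [upwp] -> 11 lines: ytta upwp dsz qsfi yspo mfqw cdnkx bur alfxn qrggw xti
Hunk 4: at line 5 remove [cdnkx] add [tgzc,xzq,uzs] -> 13 lines: ytta upwp dsz qsfi yspo mfqw tgzc xzq uzs bur alfxn qrggw xti
Hunk 5: at line 3 remove [qsfi] add [kjkd,jou] -> 14 lines: ytta upwp dsz kjkd jou yspo mfqw tgzc xzq uzs bur alfxn qrggw xti
Hunk 6: at line 1 remove [upwp,dsz,kjkd] add [qbwxw,svl] -> 13 lines: ytta qbwxw svl jou yspo mfqw tgzc xzq uzs bur alfxn qrggw xti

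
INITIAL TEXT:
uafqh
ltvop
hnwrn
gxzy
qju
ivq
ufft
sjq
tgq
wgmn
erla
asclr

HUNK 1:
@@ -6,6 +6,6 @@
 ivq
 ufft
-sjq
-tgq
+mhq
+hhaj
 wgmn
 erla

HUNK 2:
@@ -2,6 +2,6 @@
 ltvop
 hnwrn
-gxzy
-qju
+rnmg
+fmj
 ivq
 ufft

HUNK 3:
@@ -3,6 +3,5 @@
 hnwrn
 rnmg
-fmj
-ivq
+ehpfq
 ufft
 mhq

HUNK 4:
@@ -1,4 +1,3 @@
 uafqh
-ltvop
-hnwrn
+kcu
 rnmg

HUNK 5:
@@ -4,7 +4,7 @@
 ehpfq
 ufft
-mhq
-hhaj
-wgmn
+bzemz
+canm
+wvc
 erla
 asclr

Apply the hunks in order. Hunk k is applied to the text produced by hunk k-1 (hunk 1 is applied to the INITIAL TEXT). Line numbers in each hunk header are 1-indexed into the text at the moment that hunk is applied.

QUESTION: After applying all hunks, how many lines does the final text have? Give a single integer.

Answer: 10

Derivation:
Hunk 1: at line 6 remove [sjq,tgq] add [mhq,hhaj] -> 12 lines: uafqh ltvop hnwrn gxzy qju ivq ufft mhq hhaj wgmn erla asclr
Hunk 2: at line 2 remove [gxzy,qju] add [rnmg,fmj] -> 12 lines: uafqh ltvop hnwrn rnmg fmj ivq ufft mhq hhaj wgmn erla asclr
Hunk 3: at line 3 remove [fmj,ivq] add [ehpfq] -> 11 lines: uafqh ltvop hnwrn rnmg ehpfq ufft mhq hhaj wgmn erla asclr
Hunk 4: at line 1 remove [ltvop,hnwrn] add [kcu] -> 10 lines: uafqh kcu rnmg ehpfq ufft mhq hhaj wgmn erla asclr
Hunk 5: at line 4 remove [mhq,hhaj,wgmn] add [bzemz,canm,wvc] -> 10 lines: uafqh kcu rnmg ehpfq ufft bzemz canm wvc erla asclr
Final line count: 10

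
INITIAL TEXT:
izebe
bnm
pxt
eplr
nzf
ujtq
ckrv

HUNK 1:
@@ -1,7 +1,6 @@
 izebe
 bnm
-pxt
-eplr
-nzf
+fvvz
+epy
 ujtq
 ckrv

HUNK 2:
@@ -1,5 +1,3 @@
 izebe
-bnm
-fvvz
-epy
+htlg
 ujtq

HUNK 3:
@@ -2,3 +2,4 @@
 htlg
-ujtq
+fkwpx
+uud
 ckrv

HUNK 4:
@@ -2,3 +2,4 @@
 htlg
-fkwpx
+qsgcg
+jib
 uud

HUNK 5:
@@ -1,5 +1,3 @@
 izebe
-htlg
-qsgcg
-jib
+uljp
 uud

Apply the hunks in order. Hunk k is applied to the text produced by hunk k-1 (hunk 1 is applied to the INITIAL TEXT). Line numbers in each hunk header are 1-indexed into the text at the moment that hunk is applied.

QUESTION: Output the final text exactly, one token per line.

Hunk 1: at line 1 remove [pxt,eplr,nzf] add [fvvz,epy] -> 6 lines: izebe bnm fvvz epy ujtq ckrv
Hunk 2: at line 1 remove [bnm,fvvz,epy] add [htlg] -> 4 lines: izebe htlg ujtq ckrv
Hunk 3: at line 2 remove [ujtq] add [fkwpx,uud] -> 5 lines: izebe htlg fkwpx uud ckrv
Hunk 4: at line 2 remove [fkwpx] add [qsgcg,jib] -> 6 lines: izebe htlg qsgcg jib uud ckrv
Hunk 5: at line 1 remove [htlg,qsgcg,jib] add [uljp] -> 4 lines: izebe uljp uud ckrv

Answer: izebe
uljp
uud
ckrv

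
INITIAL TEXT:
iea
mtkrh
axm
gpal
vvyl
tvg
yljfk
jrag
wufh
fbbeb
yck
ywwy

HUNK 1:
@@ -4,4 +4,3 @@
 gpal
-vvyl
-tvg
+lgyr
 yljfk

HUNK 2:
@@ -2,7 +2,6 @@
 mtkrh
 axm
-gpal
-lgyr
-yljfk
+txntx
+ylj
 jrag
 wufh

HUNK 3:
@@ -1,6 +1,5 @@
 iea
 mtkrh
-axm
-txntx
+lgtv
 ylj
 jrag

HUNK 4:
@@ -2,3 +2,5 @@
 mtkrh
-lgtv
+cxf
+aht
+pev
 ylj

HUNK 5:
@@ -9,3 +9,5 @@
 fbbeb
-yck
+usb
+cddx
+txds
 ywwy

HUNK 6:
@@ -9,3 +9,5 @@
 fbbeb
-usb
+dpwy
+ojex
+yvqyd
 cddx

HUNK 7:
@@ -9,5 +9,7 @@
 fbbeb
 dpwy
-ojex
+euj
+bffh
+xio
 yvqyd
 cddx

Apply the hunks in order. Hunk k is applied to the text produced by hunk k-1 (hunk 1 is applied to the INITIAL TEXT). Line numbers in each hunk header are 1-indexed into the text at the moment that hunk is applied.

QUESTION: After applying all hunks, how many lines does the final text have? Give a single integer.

Answer: 17

Derivation:
Hunk 1: at line 4 remove [vvyl,tvg] add [lgyr] -> 11 lines: iea mtkrh axm gpal lgyr yljfk jrag wufh fbbeb yck ywwy
Hunk 2: at line 2 remove [gpal,lgyr,yljfk] add [txntx,ylj] -> 10 lines: iea mtkrh axm txntx ylj jrag wufh fbbeb yck ywwy
Hunk 3: at line 1 remove [axm,txntx] add [lgtv] -> 9 lines: iea mtkrh lgtv ylj jrag wufh fbbeb yck ywwy
Hunk 4: at line 2 remove [lgtv] add [cxf,aht,pev] -> 11 lines: iea mtkrh cxf aht pev ylj jrag wufh fbbeb yck ywwy
Hunk 5: at line 9 remove [yck] add [usb,cddx,txds] -> 13 lines: iea mtkrh cxf aht pev ylj jrag wufh fbbeb usb cddx txds ywwy
Hunk 6: at line 9 remove [usb] add [dpwy,ojex,yvqyd] -> 15 lines: iea mtkrh cxf aht pev ylj jrag wufh fbbeb dpwy ojex yvqyd cddx txds ywwy
Hunk 7: at line 9 remove [ojex] add [euj,bffh,xio] -> 17 lines: iea mtkrh cxf aht pev ylj jrag wufh fbbeb dpwy euj bffh xio yvqyd cddx txds ywwy
Final line count: 17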